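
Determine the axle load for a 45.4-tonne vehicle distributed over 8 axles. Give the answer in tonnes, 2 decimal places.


Load per axle = total weight / number of axles
Load = 45.4 / 8
Load = 5.68 tonnes

5.68


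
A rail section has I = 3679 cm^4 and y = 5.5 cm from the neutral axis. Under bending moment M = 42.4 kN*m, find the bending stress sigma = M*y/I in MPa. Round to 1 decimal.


Convert units:
M = 42.4 kN*m = 42400000 N*mm
y = 5.5 cm = 55 mm
I = 3679 cm^4 = 36790000 mm^4
sigma = 42400000 * 55 / 36790000
sigma = 63.4 MPa

63.4


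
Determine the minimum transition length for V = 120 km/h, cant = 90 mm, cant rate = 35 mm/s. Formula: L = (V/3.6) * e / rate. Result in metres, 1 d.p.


Convert speed: V = 120 / 3.6 = 33.3333 m/s
L = 33.3333 * 90 / 35
L = 3000.0 / 35
L = 85.7 m

85.7


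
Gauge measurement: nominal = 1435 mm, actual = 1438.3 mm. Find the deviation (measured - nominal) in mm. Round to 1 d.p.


Deviation = measured - nominal
Deviation = 1438.3 - 1435
Deviation = 3.3 mm

3.3


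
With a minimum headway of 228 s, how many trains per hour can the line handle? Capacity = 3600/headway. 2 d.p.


Capacity = 3600 / headway
Capacity = 3600 / 228
Capacity = 15.79 trains/hour

15.79


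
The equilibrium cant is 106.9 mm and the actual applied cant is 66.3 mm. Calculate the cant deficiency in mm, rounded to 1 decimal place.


Cant deficiency = equilibrium cant - actual cant
CD = 106.9 - 66.3
CD = 40.6 mm

40.6


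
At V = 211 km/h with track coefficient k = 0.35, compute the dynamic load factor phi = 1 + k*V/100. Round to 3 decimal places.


phi = 1 + k * V / 100
phi = 1 + 0.35 * 211 / 100
phi = 1 + 0.7385
phi = 1.739

1.739


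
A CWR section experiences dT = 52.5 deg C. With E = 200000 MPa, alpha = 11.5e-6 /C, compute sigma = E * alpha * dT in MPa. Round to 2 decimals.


sigma = E * alpha * dT
sigma = 200000 * 11.5e-6 * 52.5
sigma = 2.3 * 52.5
sigma = 120.75 MPa

120.75


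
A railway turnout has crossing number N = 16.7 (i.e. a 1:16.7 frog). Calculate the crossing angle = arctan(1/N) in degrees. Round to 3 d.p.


1/N = 1/16.7 = 0.05988
angle = arctan(0.05988) = 0.059809 rad
angle = 0.059809 * 180/pi = 3.427 degrees

3.427


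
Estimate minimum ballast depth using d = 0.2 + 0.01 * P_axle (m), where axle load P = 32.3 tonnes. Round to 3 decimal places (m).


d = 0.2 + 0.01 * 32.3
d = 0.2 + 0.323
d = 0.523 m

0.523


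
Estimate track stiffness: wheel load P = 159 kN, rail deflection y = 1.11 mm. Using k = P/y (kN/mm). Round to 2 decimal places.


Track stiffness k = P / y
k = 159 / 1.11
k = 143.24 kN/mm

143.24


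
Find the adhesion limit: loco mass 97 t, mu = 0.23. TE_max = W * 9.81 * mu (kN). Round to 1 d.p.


TE_max = W * g * mu
TE_max = 97 * 9.81 * 0.23
TE_max = 951.57 * 0.23
TE_max = 218.9 kN

218.9


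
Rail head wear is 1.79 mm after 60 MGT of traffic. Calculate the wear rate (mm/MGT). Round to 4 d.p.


Wear rate = total wear / cumulative tonnage
Rate = 1.79 / 60
Rate = 0.0298 mm/MGT

0.0298


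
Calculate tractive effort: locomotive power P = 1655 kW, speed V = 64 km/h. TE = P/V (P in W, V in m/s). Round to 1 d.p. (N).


Convert: P = 1655 kW = 1655000 W
V = 64 / 3.6 = 17.7778 m/s
TE = 1655000 / 17.7778
TE = 93093.8 N

93093.8


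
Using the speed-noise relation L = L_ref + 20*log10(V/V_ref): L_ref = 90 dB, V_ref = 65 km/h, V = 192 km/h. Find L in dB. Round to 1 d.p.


V/V_ref = 192 / 65 = 2.953846
log10(2.953846) = 0.470388
20 * 0.470388 = 9.4078
L = 90 + 9.4078 = 99.4 dB

99.4


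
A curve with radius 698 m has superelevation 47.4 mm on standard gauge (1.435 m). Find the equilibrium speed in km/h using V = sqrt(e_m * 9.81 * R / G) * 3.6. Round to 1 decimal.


Convert cant: e = 47.4 mm = 0.0474 m
V_ms = sqrt(0.0474 * 9.81 * 698 / 1.435)
V_ms = sqrt(226.178266) = 15.0392 m/s
V = 15.0392 * 3.6 = 54.1 km/h

54.1


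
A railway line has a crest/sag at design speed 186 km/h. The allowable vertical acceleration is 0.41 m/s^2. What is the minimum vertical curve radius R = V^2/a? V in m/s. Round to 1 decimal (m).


Convert speed: V = 186 / 3.6 = 51.6667 m/s
V^2 = 2669.4444 m^2/s^2
R_v = 2669.4444 / 0.41
R_v = 6510.8 m

6510.8


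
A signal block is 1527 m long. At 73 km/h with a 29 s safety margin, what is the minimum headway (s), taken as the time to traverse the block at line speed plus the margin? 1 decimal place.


V = 73 / 3.6 = 20.2778 m/s
Block traversal time = 1527 / 20.2778 = 75.3041 s
Headway = 75.3041 + 29
Headway = 104.3 s

104.3


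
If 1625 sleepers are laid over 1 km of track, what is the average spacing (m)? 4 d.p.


Spacing = 1000 m / number of sleepers
Spacing = 1000 / 1625
Spacing = 0.6154 m

0.6154


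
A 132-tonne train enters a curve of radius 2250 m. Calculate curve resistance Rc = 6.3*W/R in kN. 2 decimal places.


Rc = 6.3 * W / R
Rc = 6.3 * 132 / 2250
Rc = 831.6 / 2250
Rc = 0.37 kN

0.37


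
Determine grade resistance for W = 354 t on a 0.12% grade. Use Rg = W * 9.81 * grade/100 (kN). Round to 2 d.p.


Rg = W * 9.81 * grade / 100
Rg = 354 * 9.81 * 0.12 / 100
Rg = 3472.74 * 0.0012
Rg = 4.17 kN

4.17


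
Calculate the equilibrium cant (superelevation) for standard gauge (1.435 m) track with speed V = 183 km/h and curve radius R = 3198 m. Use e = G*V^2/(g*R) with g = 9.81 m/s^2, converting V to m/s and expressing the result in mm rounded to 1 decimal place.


Convert speed: V = 183 / 3.6 = 50.8333 m/s
Apply formula: e = 1.435 * 50.8333^2 / (9.81 * 3198)
e = 1.435 * 2584.0278 / 31372.38
e = 0.118196 m = 118.2 mm

118.2


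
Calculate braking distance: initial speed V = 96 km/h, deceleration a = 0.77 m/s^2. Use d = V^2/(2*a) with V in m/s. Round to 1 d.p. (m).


Convert speed: V = 96 / 3.6 = 26.6667 m/s
V^2 = 711.1111
d = 711.1111 / (2 * 0.77)
d = 711.1111 / 1.54
d = 461.8 m

461.8


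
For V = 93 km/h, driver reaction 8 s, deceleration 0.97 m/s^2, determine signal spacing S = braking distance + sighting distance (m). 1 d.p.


V = 93 / 3.6 = 25.8333 m/s
Braking distance = 25.8333^2 / (2*0.97) = 344.0006 m
Sighting distance = 25.8333 * 8 = 206.6667 m
S = 344.0006 + 206.6667 = 550.7 m

550.7


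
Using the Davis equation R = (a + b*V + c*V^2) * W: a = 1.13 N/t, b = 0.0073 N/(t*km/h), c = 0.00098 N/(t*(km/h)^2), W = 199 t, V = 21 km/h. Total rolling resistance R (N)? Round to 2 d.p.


b*V = 0.0073 * 21 = 0.1533
c*V^2 = 0.00098 * 441 = 0.43218
R_per_t = 1.13 + 0.1533 + 0.43218 = 1.71548 N/t
R_total = 1.71548 * 199 = 341.38 N

341.38


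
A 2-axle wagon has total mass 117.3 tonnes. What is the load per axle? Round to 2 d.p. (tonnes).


Load per axle = total weight / number of axles
Load = 117.3 / 2
Load = 58.65 tonnes

58.65


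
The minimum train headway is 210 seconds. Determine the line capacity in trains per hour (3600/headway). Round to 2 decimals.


Capacity = 3600 / headway
Capacity = 3600 / 210
Capacity = 17.14 trains/hour

17.14


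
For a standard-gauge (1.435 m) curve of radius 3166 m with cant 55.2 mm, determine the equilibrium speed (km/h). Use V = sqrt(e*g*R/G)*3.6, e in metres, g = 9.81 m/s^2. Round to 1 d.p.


Convert cant: e = 55.2 mm = 0.0552 m
V_ms = sqrt(0.0552 * 9.81 * 3166 / 1.435)
V_ms = sqrt(1194.722643) = 34.5648 m/s
V = 34.5648 * 3.6 = 124.4 km/h

124.4


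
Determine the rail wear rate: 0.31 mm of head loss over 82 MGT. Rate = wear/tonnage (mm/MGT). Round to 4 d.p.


Wear rate = total wear / cumulative tonnage
Rate = 0.31 / 82
Rate = 0.0038 mm/MGT

0.0038


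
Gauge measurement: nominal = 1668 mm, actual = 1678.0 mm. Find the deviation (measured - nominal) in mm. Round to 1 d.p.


Deviation = measured - nominal
Deviation = 1678.0 - 1668
Deviation = 10.0 mm

10.0


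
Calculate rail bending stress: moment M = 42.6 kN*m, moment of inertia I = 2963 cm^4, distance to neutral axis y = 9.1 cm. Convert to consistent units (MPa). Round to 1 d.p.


Convert units:
M = 42.6 kN*m = 42600000 N*mm
y = 9.1 cm = 91 mm
I = 2963 cm^4 = 29630000 mm^4
sigma = 42600000 * 91 / 29630000
sigma = 130.8 MPa

130.8


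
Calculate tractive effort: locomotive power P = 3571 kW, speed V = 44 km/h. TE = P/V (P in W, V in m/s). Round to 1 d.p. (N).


Convert: P = 3571 kW = 3571000 W
V = 44 / 3.6 = 12.2222 m/s
TE = 3571000 / 12.2222
TE = 292172.7 N

292172.7


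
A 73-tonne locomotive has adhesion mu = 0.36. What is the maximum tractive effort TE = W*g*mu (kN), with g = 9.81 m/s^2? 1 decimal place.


TE_max = W * g * mu
TE_max = 73 * 9.81 * 0.36
TE_max = 716.13 * 0.36
TE_max = 257.8 kN

257.8


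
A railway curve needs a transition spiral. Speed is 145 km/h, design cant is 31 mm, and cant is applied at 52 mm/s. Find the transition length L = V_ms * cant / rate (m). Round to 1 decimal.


Convert speed: V = 145 / 3.6 = 40.2778 m/s
L = 40.2778 * 31 / 52
L = 1248.6111 / 52
L = 24.0 m

24.0


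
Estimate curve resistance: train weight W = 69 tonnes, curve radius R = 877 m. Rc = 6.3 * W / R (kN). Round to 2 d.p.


Rc = 6.3 * W / R
Rc = 6.3 * 69 / 877
Rc = 434.7 / 877
Rc = 0.50 kN

0.50


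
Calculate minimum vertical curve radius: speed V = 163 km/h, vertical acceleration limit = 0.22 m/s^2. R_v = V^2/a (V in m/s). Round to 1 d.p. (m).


Convert speed: V = 163 / 3.6 = 45.2778 m/s
V^2 = 2050.0772 m^2/s^2
R_v = 2050.0772 / 0.22
R_v = 9318.5 m

9318.5


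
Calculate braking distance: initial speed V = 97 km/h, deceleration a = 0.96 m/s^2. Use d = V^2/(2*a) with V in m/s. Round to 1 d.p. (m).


Convert speed: V = 97 / 3.6 = 26.9444 m/s
V^2 = 726.0031
d = 726.0031 / (2 * 0.96)
d = 726.0031 / 1.92
d = 378.1 m

378.1


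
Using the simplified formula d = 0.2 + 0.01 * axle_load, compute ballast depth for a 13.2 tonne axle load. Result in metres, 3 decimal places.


d = 0.2 + 0.01 * 13.2
d = 0.2 + 0.132
d = 0.332 m

0.332


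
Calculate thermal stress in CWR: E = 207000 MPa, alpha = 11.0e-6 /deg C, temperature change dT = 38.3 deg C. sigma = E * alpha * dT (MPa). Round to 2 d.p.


sigma = E * alpha * dT
sigma = 207000 * 11.0e-6 * 38.3
sigma = 2.277 * 38.3
sigma = 87.21 MPa

87.21


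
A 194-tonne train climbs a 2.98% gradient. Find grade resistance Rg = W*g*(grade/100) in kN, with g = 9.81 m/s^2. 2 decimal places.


Rg = W * 9.81 * grade / 100
Rg = 194 * 9.81 * 2.98 / 100
Rg = 1903.14 * 0.0298
Rg = 56.71 kN

56.71


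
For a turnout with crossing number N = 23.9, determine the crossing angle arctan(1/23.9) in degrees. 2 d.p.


1/N = 1/23.9 = 0.041841
angle = arctan(0.041841) = 0.041817 rad
angle = 0.041817 * 180/pi = 2.40 degrees

2.40


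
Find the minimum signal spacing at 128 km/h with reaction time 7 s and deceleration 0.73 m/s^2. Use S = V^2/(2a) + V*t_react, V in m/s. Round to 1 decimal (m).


V = 128 / 3.6 = 35.5556 m/s
Braking distance = 35.5556^2 / (2*0.73) = 865.8887 m
Sighting distance = 35.5556 * 7 = 248.8889 m
S = 865.8887 + 248.8889 = 1114.8 m

1114.8


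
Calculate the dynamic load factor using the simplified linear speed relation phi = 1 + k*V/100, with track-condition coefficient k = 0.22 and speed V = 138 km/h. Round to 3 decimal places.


phi = 1 + k * V / 100
phi = 1 + 0.22 * 138 / 100
phi = 1 + 0.3036
phi = 1.304

1.304


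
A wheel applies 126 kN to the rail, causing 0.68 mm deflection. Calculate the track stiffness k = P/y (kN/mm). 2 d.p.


Track stiffness k = P / y
k = 126 / 0.68
k = 185.29 kN/mm

185.29


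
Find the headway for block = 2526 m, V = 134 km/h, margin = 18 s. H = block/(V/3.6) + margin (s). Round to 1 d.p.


V = 134 / 3.6 = 37.2222 m/s
Block traversal time = 2526 / 37.2222 = 67.8627 s
Headway = 67.8627 + 18
Headway = 85.9 s

85.9


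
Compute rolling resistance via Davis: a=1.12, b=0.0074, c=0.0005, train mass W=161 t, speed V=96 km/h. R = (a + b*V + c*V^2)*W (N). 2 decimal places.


b*V = 0.0074 * 96 = 0.7104
c*V^2 = 0.0005 * 9216 = 4.608
R_per_t = 1.12 + 0.7104 + 4.608 = 6.4384 N/t
R_total = 6.4384 * 161 = 1036.58 N

1036.58


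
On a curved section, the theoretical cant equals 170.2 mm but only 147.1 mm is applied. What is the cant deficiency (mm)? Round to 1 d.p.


Cant deficiency = equilibrium cant - actual cant
CD = 170.2 - 147.1
CD = 23.1 mm

23.1


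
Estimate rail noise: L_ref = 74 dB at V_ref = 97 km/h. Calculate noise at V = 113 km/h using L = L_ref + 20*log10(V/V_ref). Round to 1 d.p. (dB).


V/V_ref = 113 / 97 = 1.164948
log10(1.164948) = 0.066307
20 * 0.066307 = 1.3261
L = 74 + 1.3261 = 75.3 dB

75.3


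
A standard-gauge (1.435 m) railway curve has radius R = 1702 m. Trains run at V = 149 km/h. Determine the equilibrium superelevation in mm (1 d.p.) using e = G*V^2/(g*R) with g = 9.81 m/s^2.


Convert speed: V = 149 / 3.6 = 41.3889 m/s
Apply formula: e = 1.435 * 41.3889^2 / (9.81 * 1702)
e = 1.435 * 1713.0401 / 16696.62
e = 0.147228 m = 147.2 mm

147.2


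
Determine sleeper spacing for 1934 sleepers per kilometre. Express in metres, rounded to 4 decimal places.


Spacing = 1000 m / number of sleepers
Spacing = 1000 / 1934
Spacing = 0.5171 m

0.5171


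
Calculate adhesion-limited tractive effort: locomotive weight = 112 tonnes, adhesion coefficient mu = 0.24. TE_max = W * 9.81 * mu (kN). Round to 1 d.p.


TE_max = W * g * mu
TE_max = 112 * 9.81 * 0.24
TE_max = 1098.72 * 0.24
TE_max = 263.7 kN

263.7


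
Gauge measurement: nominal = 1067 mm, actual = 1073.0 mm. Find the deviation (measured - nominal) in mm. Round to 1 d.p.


Deviation = measured - nominal
Deviation = 1073.0 - 1067
Deviation = 6.0 mm

6.0


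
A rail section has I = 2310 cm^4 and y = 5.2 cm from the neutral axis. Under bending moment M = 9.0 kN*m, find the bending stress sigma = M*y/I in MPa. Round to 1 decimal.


Convert units:
M = 9.0 kN*m = 9000000 N*mm
y = 5.2 cm = 52 mm
I = 2310 cm^4 = 23100000 mm^4
sigma = 9000000 * 52 / 23100000
sigma = 20.3 MPa

20.3


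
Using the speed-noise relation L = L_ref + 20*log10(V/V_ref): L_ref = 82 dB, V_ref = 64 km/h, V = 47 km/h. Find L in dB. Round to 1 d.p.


V/V_ref = 47 / 64 = 0.734375
log10(0.734375) = -0.134082
20 * -0.134082 = -2.6816
L = 82 + -2.6816 = 79.3 dB

79.3


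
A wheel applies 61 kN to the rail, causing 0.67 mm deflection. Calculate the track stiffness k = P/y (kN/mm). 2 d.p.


Track stiffness k = P / y
k = 61 / 0.67
k = 91.04 kN/mm

91.04


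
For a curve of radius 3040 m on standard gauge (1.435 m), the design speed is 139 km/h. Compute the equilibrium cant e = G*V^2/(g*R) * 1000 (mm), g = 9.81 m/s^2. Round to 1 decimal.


Convert speed: V = 139 / 3.6 = 38.6111 m/s
Apply formula: e = 1.435 * 38.6111^2 / (9.81 * 3040)
e = 1.435 * 1490.8179 / 29822.4
e = 0.071735 m = 71.7 mm

71.7


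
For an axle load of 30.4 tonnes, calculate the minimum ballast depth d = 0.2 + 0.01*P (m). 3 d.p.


d = 0.2 + 0.01 * 30.4
d = 0.2 + 0.304
d = 0.504 m

0.504


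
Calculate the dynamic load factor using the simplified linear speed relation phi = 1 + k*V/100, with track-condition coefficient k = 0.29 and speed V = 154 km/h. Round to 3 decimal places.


phi = 1 + k * V / 100
phi = 1 + 0.29 * 154 / 100
phi = 1 + 0.4466
phi = 1.447

1.447


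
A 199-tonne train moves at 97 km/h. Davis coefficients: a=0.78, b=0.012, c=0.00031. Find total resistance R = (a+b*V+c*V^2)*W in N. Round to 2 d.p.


b*V = 0.012 * 97 = 1.164
c*V^2 = 0.00031 * 9409 = 2.91679
R_per_t = 0.78 + 1.164 + 2.91679 = 4.86079 N/t
R_total = 4.86079 * 199 = 967.30 N

967.30


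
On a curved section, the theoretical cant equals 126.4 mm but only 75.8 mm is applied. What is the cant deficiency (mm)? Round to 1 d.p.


Cant deficiency = equilibrium cant - actual cant
CD = 126.4 - 75.8
CD = 50.6 mm

50.6


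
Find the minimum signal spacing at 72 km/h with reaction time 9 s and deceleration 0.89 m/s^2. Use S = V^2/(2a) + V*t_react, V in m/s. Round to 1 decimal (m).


V = 72 / 3.6 = 20.0 m/s
Braking distance = 20.0^2 / (2*0.89) = 224.7191 m
Sighting distance = 20.0 * 9 = 180.0 m
S = 224.7191 + 180.0 = 404.7 m

404.7


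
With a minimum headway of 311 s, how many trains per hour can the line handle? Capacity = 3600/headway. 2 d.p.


Capacity = 3600 / headway
Capacity = 3600 / 311
Capacity = 11.58 trains/hour

11.58


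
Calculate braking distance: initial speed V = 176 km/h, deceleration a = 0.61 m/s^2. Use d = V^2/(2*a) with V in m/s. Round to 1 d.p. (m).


Convert speed: V = 176 / 3.6 = 48.8889 m/s
V^2 = 2390.1235
d = 2390.1235 / (2 * 0.61)
d = 2390.1235 / 1.22
d = 1959.1 m

1959.1


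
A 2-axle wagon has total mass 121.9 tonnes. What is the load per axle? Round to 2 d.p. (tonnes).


Load per axle = total weight / number of axles
Load = 121.9 / 2
Load = 60.95 tonnes

60.95


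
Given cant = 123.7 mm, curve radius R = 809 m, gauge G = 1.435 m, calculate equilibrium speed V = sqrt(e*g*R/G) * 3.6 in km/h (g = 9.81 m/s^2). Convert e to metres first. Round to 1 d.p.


Convert cant: e = 123.7 mm = 0.1237 m
V_ms = sqrt(0.1237 * 9.81 * 809 / 1.435)
V_ms = sqrt(684.12479) = 26.1558 m/s
V = 26.1558 * 3.6 = 94.2 km/h

94.2


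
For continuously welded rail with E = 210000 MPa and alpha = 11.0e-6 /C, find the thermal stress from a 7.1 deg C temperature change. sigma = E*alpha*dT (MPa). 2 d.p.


sigma = E * alpha * dT
sigma = 210000 * 11.0e-6 * 7.1
sigma = 2.31 * 7.1
sigma = 16.40 MPa

16.40


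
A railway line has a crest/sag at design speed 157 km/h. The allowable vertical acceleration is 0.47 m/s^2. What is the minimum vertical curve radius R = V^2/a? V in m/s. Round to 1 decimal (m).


Convert speed: V = 157 / 3.6 = 43.6111 m/s
V^2 = 1901.929 m^2/s^2
R_v = 1901.929 / 0.47
R_v = 4046.7 m

4046.7


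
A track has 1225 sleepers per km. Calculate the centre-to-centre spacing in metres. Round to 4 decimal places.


Spacing = 1000 m / number of sleepers
Spacing = 1000 / 1225
Spacing = 0.8163 m

0.8163


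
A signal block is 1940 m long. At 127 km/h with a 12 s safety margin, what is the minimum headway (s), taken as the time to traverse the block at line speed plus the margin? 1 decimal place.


V = 127 / 3.6 = 35.2778 m/s
Block traversal time = 1940 / 35.2778 = 54.9921 s
Headway = 54.9921 + 12
Headway = 67.0 s

67.0


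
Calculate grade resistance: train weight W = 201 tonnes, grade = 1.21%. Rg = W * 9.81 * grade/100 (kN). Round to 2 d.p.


Rg = W * 9.81 * grade / 100
Rg = 201 * 9.81 * 1.21 / 100
Rg = 1971.81 * 0.0121
Rg = 23.86 kN

23.86


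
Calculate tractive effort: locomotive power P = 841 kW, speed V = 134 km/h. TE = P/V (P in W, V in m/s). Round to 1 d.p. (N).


Convert: P = 841 kW = 841000 W
V = 134 / 3.6 = 37.2222 m/s
TE = 841000 / 37.2222
TE = 22594.0 N

22594.0


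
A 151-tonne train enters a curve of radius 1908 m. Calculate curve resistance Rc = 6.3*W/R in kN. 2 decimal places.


Rc = 6.3 * W / R
Rc = 6.3 * 151 / 1908
Rc = 951.3 / 1908
Rc = 0.50 kN

0.50


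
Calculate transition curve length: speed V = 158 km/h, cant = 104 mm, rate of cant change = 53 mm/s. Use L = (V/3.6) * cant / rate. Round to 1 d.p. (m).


Convert speed: V = 158 / 3.6 = 43.8889 m/s
L = 43.8889 * 104 / 53
L = 4564.4444 / 53
L = 86.1 m

86.1


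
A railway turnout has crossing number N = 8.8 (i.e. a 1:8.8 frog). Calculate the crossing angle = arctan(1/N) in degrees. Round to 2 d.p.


1/N = 1/8.8 = 0.113636
angle = arctan(0.113636) = 0.113151 rad
angle = 0.113151 * 180/pi = 6.48 degrees

6.48


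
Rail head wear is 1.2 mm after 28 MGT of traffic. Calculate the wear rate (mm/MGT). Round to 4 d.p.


Wear rate = total wear / cumulative tonnage
Rate = 1.2 / 28
Rate = 0.0429 mm/MGT

0.0429


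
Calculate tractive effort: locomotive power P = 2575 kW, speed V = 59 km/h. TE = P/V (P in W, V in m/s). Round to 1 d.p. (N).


Convert: P = 2575 kW = 2575000 W
V = 59 / 3.6 = 16.3889 m/s
TE = 2575000 / 16.3889
TE = 157118.6 N

157118.6


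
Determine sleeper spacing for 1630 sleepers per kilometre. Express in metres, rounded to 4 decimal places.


Spacing = 1000 m / number of sleepers
Spacing = 1000 / 1630
Spacing = 0.6135 m

0.6135


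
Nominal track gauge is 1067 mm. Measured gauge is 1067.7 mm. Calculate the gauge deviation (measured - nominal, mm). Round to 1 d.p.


Deviation = measured - nominal
Deviation = 1067.7 - 1067
Deviation = 0.7 mm

0.7


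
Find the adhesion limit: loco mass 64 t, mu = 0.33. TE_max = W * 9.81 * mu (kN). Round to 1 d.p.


TE_max = W * g * mu
TE_max = 64 * 9.81 * 0.33
TE_max = 627.84 * 0.33
TE_max = 207.2 kN

207.2


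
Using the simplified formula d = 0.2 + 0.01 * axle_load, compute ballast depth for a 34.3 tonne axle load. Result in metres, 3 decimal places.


d = 0.2 + 0.01 * 34.3
d = 0.2 + 0.343
d = 0.543 m

0.543


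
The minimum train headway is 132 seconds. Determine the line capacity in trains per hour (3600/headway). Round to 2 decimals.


Capacity = 3600 / headway
Capacity = 3600 / 132
Capacity = 27.27 trains/hour

27.27


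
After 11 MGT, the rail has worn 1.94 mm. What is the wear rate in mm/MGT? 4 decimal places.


Wear rate = total wear / cumulative tonnage
Rate = 1.94 / 11
Rate = 0.1764 mm/MGT

0.1764


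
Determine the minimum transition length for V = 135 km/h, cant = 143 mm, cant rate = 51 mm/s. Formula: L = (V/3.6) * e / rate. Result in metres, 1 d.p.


Convert speed: V = 135 / 3.6 = 37.5 m/s
L = 37.5 * 143 / 51
L = 5362.5 / 51
L = 105.1 m

105.1


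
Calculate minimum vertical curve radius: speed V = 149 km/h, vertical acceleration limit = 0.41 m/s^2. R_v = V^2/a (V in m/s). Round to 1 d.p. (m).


Convert speed: V = 149 / 3.6 = 41.3889 m/s
V^2 = 1713.0401 m^2/s^2
R_v = 1713.0401 / 0.41
R_v = 4178.1 m

4178.1


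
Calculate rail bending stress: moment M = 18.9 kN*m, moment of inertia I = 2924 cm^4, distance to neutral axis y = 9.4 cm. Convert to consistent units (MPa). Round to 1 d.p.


Convert units:
M = 18.9 kN*m = 18900000 N*mm
y = 9.4 cm = 94 mm
I = 2924 cm^4 = 29240000 mm^4
sigma = 18900000 * 94 / 29240000
sigma = 60.8 MPa

60.8


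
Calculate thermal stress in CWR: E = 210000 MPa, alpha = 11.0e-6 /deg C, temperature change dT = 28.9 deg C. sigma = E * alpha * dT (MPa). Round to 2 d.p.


sigma = E * alpha * dT
sigma = 210000 * 11.0e-6 * 28.9
sigma = 2.31 * 28.9
sigma = 66.76 MPa

66.76


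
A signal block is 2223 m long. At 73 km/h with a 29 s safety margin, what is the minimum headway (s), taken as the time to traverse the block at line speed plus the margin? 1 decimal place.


V = 73 / 3.6 = 20.2778 m/s
Block traversal time = 2223 / 20.2778 = 109.6274 s
Headway = 109.6274 + 29
Headway = 138.6 s

138.6


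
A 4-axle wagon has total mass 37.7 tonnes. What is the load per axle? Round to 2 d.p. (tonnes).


Load per axle = total weight / number of axles
Load = 37.7 / 4
Load = 9.43 tonnes

9.43


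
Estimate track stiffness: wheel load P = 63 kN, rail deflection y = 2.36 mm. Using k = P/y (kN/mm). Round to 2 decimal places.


Track stiffness k = P / y
k = 63 / 2.36
k = 26.69 kN/mm

26.69


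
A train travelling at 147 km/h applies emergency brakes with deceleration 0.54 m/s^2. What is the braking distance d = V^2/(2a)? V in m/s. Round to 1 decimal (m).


Convert speed: V = 147 / 3.6 = 40.8333 m/s
V^2 = 1667.3611
d = 1667.3611 / (2 * 0.54)
d = 1667.3611 / 1.08
d = 1543.9 m

1543.9


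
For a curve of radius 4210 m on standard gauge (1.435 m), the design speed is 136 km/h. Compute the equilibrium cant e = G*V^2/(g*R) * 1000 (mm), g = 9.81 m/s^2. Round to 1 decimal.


Convert speed: V = 136 / 3.6 = 37.7778 m/s
Apply formula: e = 1.435 * 37.7778^2 / (9.81 * 4210)
e = 1.435 * 1427.1605 / 41300.1
e = 0.049588 m = 49.6 mm

49.6


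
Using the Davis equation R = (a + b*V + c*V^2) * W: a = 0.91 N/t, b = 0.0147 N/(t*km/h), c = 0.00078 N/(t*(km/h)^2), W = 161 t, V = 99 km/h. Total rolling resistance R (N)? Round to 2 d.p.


b*V = 0.0147 * 99 = 1.4553
c*V^2 = 0.00078 * 9801 = 7.64478
R_per_t = 0.91 + 1.4553 + 7.64478 = 10.01008 N/t
R_total = 10.01008 * 161 = 1611.62 N

1611.62


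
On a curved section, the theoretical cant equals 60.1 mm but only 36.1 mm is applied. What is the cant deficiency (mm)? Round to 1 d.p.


Cant deficiency = equilibrium cant - actual cant
CD = 60.1 - 36.1
CD = 24.0 mm

24.0


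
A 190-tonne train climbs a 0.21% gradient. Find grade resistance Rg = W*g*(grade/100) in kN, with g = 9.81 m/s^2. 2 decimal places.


Rg = W * 9.81 * grade / 100
Rg = 190 * 9.81 * 0.21 / 100
Rg = 1863.9 * 0.0021
Rg = 3.91 kN

3.91


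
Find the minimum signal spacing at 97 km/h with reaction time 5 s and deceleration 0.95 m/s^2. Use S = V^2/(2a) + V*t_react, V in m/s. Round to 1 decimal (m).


V = 97 / 3.6 = 26.9444 m/s
Braking distance = 26.9444^2 / (2*0.95) = 382.1069 m
Sighting distance = 26.9444 * 5 = 134.7222 m
S = 382.1069 + 134.7222 = 516.8 m

516.8


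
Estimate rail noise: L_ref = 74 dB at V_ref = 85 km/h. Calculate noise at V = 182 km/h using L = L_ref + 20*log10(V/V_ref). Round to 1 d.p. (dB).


V/V_ref = 182 / 85 = 2.141176
log10(2.141176) = 0.330652
20 * 0.330652 = 6.613
L = 74 + 6.613 = 80.6 dB

80.6


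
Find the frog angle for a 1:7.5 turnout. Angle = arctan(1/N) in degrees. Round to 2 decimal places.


1/N = 1/7.5 = 0.133333
angle = arctan(0.133333) = 0.132552 rad
angle = 0.132552 * 180/pi = 7.59 degrees

7.59


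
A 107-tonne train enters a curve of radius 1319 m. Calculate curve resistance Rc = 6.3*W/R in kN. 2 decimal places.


Rc = 6.3 * W / R
Rc = 6.3 * 107 / 1319
Rc = 674.1 / 1319
Rc = 0.51 kN

0.51


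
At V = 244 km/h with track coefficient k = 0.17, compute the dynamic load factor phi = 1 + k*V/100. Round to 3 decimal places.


phi = 1 + k * V / 100
phi = 1 + 0.17 * 244 / 100
phi = 1 + 0.4148
phi = 1.415

1.415


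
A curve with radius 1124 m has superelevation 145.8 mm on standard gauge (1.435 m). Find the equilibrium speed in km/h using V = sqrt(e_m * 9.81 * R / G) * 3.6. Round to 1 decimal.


Convert cant: e = 145.8 mm = 0.1458 m
V_ms = sqrt(0.1458 * 9.81 * 1124 / 1.435)
V_ms = sqrt(1120.31704) = 33.4711 m/s
V = 33.4711 * 3.6 = 120.5 km/h

120.5


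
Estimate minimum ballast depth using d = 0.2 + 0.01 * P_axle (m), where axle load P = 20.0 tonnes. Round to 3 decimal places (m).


d = 0.2 + 0.01 * 20.0
d = 0.2 + 0.2
d = 0.400 m

0.400


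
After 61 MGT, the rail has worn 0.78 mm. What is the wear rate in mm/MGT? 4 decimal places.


Wear rate = total wear / cumulative tonnage
Rate = 0.78 / 61
Rate = 0.0128 mm/MGT

0.0128


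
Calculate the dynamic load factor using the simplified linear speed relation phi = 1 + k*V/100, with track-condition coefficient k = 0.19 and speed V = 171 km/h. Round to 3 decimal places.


phi = 1 + k * V / 100
phi = 1 + 0.19 * 171 / 100
phi = 1 + 0.3249
phi = 1.325

1.325


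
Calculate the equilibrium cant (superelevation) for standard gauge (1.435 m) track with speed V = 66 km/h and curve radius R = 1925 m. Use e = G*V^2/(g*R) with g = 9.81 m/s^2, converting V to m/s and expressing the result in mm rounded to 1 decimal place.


Convert speed: V = 66 / 3.6 = 18.3333 m/s
Apply formula: e = 1.435 * 18.3333^2 / (9.81 * 1925)
e = 1.435 * 336.1111 / 18884.25
e = 0.025541 m = 25.5 mm

25.5


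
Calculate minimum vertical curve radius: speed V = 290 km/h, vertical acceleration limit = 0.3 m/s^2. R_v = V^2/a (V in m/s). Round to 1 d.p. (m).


Convert speed: V = 290 / 3.6 = 80.5556 m/s
V^2 = 6489.1975 m^2/s^2
R_v = 6489.1975 / 0.3
R_v = 21630.7 m

21630.7


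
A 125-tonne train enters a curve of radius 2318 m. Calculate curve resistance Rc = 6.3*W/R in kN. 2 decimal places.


Rc = 6.3 * W / R
Rc = 6.3 * 125 / 2318
Rc = 787.5 / 2318
Rc = 0.34 kN

0.34


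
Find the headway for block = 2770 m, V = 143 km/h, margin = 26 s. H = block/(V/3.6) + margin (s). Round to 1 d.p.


V = 143 / 3.6 = 39.7222 m/s
Block traversal time = 2770 / 39.7222 = 69.7343 s
Headway = 69.7343 + 26
Headway = 95.7 s

95.7


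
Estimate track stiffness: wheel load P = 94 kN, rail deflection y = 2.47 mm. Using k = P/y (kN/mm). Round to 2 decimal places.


Track stiffness k = P / y
k = 94 / 2.47
k = 38.06 kN/mm

38.06


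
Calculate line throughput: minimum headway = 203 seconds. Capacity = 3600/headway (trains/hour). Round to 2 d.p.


Capacity = 3600 / headway
Capacity = 3600 / 203
Capacity = 17.73 trains/hour

17.73


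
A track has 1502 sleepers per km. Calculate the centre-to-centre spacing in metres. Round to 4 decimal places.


Spacing = 1000 m / number of sleepers
Spacing = 1000 / 1502
Spacing = 0.6658 m

0.6658


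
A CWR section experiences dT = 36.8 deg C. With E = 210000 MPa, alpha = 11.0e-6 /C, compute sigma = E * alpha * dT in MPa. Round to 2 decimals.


sigma = E * alpha * dT
sigma = 210000 * 11.0e-6 * 36.8
sigma = 2.31 * 36.8
sigma = 85.01 MPa

85.01


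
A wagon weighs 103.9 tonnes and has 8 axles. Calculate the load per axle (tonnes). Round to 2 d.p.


Load per axle = total weight / number of axles
Load = 103.9 / 8
Load = 12.99 tonnes

12.99


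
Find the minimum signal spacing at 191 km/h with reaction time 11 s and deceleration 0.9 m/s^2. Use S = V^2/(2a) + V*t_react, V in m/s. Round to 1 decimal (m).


V = 191 / 3.6 = 53.0556 m/s
Braking distance = 53.0556^2 / (2*0.9) = 1563.8289 m
Sighting distance = 53.0556 * 11 = 583.6111 m
S = 1563.8289 + 583.6111 = 2147.4 m

2147.4


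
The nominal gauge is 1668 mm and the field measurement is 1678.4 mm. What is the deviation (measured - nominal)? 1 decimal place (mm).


Deviation = measured - nominal
Deviation = 1678.4 - 1668
Deviation = 10.4 mm

10.4


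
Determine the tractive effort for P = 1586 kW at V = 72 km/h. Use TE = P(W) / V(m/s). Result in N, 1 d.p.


Convert: P = 1586 kW = 1586000 W
V = 72 / 3.6 = 20.0 m/s
TE = 1586000 / 20.0
TE = 79300.0 N

79300.0


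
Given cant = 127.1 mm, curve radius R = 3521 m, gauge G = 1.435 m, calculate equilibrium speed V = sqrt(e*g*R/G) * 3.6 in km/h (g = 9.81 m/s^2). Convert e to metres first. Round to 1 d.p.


Convert cant: e = 127.1 mm = 0.1271 m
V_ms = sqrt(0.1271 * 9.81 * 3521 / 1.435)
V_ms = sqrt(3059.3466) = 55.3114 m/s
V = 55.3114 * 3.6 = 199.1 km/h

199.1


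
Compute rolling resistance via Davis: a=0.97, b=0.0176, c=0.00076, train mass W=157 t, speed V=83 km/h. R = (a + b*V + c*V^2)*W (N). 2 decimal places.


b*V = 0.0176 * 83 = 1.4608
c*V^2 = 0.00076 * 6889 = 5.23564
R_per_t = 0.97 + 1.4608 + 5.23564 = 7.66644 N/t
R_total = 7.66644 * 157 = 1203.63 N

1203.63


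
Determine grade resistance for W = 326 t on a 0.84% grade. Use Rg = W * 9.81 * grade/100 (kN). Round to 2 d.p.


Rg = W * 9.81 * grade / 100
Rg = 326 * 9.81 * 0.84 / 100
Rg = 3198.06 * 0.0084
Rg = 26.86 kN

26.86


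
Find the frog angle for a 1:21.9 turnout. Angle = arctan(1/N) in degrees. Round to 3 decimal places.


1/N = 1/21.9 = 0.045662
angle = arctan(0.045662) = 0.04563 rad
angle = 0.04563 * 180/pi = 2.614 degrees

2.614


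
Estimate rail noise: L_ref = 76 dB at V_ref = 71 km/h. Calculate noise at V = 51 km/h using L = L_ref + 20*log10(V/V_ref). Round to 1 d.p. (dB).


V/V_ref = 51 / 71 = 0.71831
log10(0.71831) = -0.143688
20 * -0.143688 = -2.8738
L = 76 + -2.8738 = 73.1 dB

73.1


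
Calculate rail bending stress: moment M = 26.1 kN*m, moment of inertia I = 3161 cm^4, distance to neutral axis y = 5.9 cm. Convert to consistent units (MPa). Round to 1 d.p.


Convert units:
M = 26.1 kN*m = 26100000 N*mm
y = 5.9 cm = 59 mm
I = 3161 cm^4 = 31610000 mm^4
sigma = 26100000 * 59 / 31610000
sigma = 48.7 MPa

48.7


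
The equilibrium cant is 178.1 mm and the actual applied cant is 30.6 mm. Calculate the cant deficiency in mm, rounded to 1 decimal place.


Cant deficiency = equilibrium cant - actual cant
CD = 178.1 - 30.6
CD = 147.5 mm

147.5


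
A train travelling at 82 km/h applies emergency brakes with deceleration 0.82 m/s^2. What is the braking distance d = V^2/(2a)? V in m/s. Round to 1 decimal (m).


Convert speed: V = 82 / 3.6 = 22.7778 m/s
V^2 = 518.8272
d = 518.8272 / (2 * 0.82)
d = 518.8272 / 1.64
d = 316.4 m

316.4


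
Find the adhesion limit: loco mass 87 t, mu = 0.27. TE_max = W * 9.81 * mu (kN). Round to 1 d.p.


TE_max = W * g * mu
TE_max = 87 * 9.81 * 0.27
TE_max = 853.47 * 0.27
TE_max = 230.4 kN

230.4


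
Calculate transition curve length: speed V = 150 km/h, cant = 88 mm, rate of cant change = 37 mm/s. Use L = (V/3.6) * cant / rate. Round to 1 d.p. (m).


Convert speed: V = 150 / 3.6 = 41.6667 m/s
L = 41.6667 * 88 / 37
L = 3666.6667 / 37
L = 99.1 m

99.1


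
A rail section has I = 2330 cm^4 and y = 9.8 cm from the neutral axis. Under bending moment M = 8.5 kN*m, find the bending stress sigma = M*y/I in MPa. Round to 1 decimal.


Convert units:
M = 8.5 kN*m = 8500000 N*mm
y = 9.8 cm = 98 mm
I = 2330 cm^4 = 23300000 mm^4
sigma = 8500000 * 98 / 23300000
sigma = 35.8 MPa

35.8


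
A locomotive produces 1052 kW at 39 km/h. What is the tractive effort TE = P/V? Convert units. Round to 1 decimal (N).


Convert: P = 1052 kW = 1052000 W
V = 39 / 3.6 = 10.8333 m/s
TE = 1052000 / 10.8333
TE = 97107.7 N

97107.7


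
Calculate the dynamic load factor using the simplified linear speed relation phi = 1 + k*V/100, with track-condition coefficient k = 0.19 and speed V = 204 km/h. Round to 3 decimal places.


phi = 1 + k * V / 100
phi = 1 + 0.19 * 204 / 100
phi = 1 + 0.3876
phi = 1.388

1.388


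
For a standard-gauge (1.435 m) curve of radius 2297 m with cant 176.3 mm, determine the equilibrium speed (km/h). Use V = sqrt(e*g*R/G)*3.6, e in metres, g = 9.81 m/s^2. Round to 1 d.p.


Convert cant: e = 176.3 mm = 0.1763 m
V_ms = sqrt(0.1763 * 9.81 * 2297 / 1.435)
V_ms = sqrt(2768.410029) = 52.6157 m/s
V = 52.6157 * 3.6 = 189.4 km/h

189.4


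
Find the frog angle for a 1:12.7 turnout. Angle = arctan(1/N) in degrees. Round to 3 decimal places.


1/N = 1/12.7 = 0.07874
angle = arctan(0.07874) = 0.078578 rad
angle = 0.078578 * 180/pi = 4.502 degrees

4.502


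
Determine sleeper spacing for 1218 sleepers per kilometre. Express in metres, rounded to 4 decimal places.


Spacing = 1000 m / number of sleepers
Spacing = 1000 / 1218
Spacing = 0.8210 m

0.8210


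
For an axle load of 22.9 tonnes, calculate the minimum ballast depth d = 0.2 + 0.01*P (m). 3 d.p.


d = 0.2 + 0.01 * 22.9
d = 0.2 + 0.229
d = 0.429 m

0.429


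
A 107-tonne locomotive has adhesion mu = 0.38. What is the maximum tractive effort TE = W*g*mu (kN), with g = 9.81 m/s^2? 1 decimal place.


TE_max = W * g * mu
TE_max = 107 * 9.81 * 0.38
TE_max = 1049.67 * 0.38
TE_max = 398.9 kN

398.9


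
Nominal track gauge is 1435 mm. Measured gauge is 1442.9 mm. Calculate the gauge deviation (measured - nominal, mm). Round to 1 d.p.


Deviation = measured - nominal
Deviation = 1442.9 - 1435
Deviation = 7.9 mm

7.9


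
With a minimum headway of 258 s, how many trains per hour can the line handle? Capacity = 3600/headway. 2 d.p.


Capacity = 3600 / headway
Capacity = 3600 / 258
Capacity = 13.95 trains/hour

13.95


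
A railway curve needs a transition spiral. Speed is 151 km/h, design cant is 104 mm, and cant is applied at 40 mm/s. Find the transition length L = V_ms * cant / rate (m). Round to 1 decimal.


Convert speed: V = 151 / 3.6 = 41.9444 m/s
L = 41.9444 * 104 / 40
L = 4362.2222 / 40
L = 109.1 m

109.1


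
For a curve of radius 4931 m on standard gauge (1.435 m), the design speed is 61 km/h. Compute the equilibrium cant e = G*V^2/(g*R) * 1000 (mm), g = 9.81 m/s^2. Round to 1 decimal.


Convert speed: V = 61 / 3.6 = 16.9444 m/s
Apply formula: e = 1.435 * 16.9444^2 / (9.81 * 4931)
e = 1.435 * 287.1142 / 48373.11
e = 0.008517 m = 8.5 mm

8.5


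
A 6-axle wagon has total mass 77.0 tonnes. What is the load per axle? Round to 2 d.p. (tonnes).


Load per axle = total weight / number of axles
Load = 77.0 / 6
Load = 12.83 tonnes

12.83


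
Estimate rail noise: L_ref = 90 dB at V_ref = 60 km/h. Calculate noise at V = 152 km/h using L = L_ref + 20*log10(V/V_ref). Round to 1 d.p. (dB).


V/V_ref = 152 / 60 = 2.533333
log10(2.533333) = 0.403692
20 * 0.403692 = 8.0738
L = 90 + 8.0738 = 98.1 dB

98.1


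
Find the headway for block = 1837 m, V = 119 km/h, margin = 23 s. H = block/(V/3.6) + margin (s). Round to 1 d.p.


V = 119 / 3.6 = 33.0556 m/s
Block traversal time = 1837 / 33.0556 = 55.5731 s
Headway = 55.5731 + 23
Headway = 78.6 s

78.6


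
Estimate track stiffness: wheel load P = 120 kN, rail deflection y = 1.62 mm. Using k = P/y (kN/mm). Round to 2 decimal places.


Track stiffness k = P / y
k = 120 / 1.62
k = 74.07 kN/mm

74.07


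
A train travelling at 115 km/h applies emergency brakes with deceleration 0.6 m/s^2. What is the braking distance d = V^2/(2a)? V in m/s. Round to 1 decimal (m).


Convert speed: V = 115 / 3.6 = 31.9444 m/s
V^2 = 1020.4475
d = 1020.4475 / (2 * 0.6)
d = 1020.4475 / 1.2
d = 850.4 m

850.4


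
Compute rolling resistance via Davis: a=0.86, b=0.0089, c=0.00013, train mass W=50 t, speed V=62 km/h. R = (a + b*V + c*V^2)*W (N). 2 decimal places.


b*V = 0.0089 * 62 = 0.5518
c*V^2 = 0.00013 * 3844 = 0.49972
R_per_t = 0.86 + 0.5518 + 0.49972 = 1.91152 N/t
R_total = 1.91152 * 50 = 95.58 N

95.58


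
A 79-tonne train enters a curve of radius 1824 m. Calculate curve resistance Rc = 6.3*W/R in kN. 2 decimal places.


Rc = 6.3 * W / R
Rc = 6.3 * 79 / 1824
Rc = 497.7 / 1824
Rc = 0.27 kN

0.27


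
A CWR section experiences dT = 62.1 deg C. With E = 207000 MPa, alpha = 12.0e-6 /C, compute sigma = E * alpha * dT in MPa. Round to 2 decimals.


sigma = E * alpha * dT
sigma = 207000 * 12.0e-6 * 62.1
sigma = 2.484 * 62.1
sigma = 154.26 MPa

154.26


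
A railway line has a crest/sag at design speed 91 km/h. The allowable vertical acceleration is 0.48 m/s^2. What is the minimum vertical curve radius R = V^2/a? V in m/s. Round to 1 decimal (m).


Convert speed: V = 91 / 3.6 = 25.2778 m/s
V^2 = 638.966 m^2/s^2
R_v = 638.966 / 0.48
R_v = 1331.2 m

1331.2


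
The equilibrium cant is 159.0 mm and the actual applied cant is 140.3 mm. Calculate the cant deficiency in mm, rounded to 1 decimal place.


Cant deficiency = equilibrium cant - actual cant
CD = 159.0 - 140.3
CD = 18.7 mm

18.7


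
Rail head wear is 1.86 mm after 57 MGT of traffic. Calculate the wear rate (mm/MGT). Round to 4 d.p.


Wear rate = total wear / cumulative tonnage
Rate = 1.86 / 57
Rate = 0.0326 mm/MGT

0.0326


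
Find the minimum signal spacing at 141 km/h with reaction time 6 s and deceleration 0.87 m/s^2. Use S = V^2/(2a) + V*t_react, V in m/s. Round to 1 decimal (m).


V = 141 / 3.6 = 39.1667 m/s
Braking distance = 39.1667^2 / (2*0.87) = 881.6252 m
Sighting distance = 39.1667 * 6 = 235.0 m
S = 881.6252 + 235.0 = 1116.6 m

1116.6


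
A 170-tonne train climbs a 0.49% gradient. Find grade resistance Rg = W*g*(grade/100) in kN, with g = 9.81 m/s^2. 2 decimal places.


Rg = W * 9.81 * grade / 100
Rg = 170 * 9.81 * 0.49 / 100
Rg = 1667.7 * 0.0049
Rg = 8.17 kN

8.17


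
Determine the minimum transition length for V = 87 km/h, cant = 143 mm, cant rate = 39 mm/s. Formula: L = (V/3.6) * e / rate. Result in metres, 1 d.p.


Convert speed: V = 87 / 3.6 = 24.1667 m/s
L = 24.1667 * 143 / 39
L = 3455.8333 / 39
L = 88.6 m

88.6


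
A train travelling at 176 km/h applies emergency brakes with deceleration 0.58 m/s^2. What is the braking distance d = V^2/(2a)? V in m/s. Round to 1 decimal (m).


Convert speed: V = 176 / 3.6 = 48.8889 m/s
V^2 = 2390.1235
d = 2390.1235 / (2 * 0.58)
d = 2390.1235 / 1.16
d = 2060.5 m

2060.5


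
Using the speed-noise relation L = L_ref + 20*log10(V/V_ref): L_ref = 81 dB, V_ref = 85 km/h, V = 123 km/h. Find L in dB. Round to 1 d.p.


V/V_ref = 123 / 85 = 1.447059
log10(1.447059) = 0.160486
20 * 0.160486 = 3.2097
L = 81 + 3.2097 = 84.2 dB

84.2


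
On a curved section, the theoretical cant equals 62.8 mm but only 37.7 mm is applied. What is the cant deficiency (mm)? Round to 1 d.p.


Cant deficiency = equilibrium cant - actual cant
CD = 62.8 - 37.7
CD = 25.1 mm

25.1
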